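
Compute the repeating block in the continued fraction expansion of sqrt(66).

[8; (8, 16)]

Write x_i = (sqrt(66) + m_i)/d_i with (m_0, d_0) = (0, 1). a_0 = floor(sqrt(66)) = 8, since 8^2 = 64 <= 66 < 81 = 9^2.
Iterate m_{i+1} = d_i*a_i - m_i, d_{i+1} = (66 - m_{i+1}^2)/d_i, a_{i+1} = floor((a_0 + m_{i+1})/d_{i+1}):
  m_1 = 1*8 - 0 = 8, d_1 = (66 - 8^2)/1 = 2/1 = 2, a_1 = floor((8 + 8)/2) = 8.
  m_2 = 2*8 - 8 = 8, d_2 = (66 - 8^2)/2 = 2/2 = 1, a_2 = floor((8 + 8)/1) = 16.
  m_3 = 1*16 - 8 = 8, d_3 = (66 - 8^2)/1 = 2/1 = 2: (m_3, d_3) = (m_1, d_1) = (8, 2), so from here the quotients repeat a_1, a_2; the period length is 2.
Hence the expansion of sqrt(66) is a_0 = 8 followed by the repeating block 8, 16 (period 2).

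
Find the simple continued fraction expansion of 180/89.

[2; 44, 2]

Run the Euclidean algorithm on 180 and 89; the successive quotients are the partial quotients a_0, a_1, ... (each step inverts the fractional part left over by the previous one):
  180 = 2*89 + 2, so a_0 = 2.
  89 = 44*2 + 1, so a_1 = 44.
  2 = 2*1 + 0, so a_2 = 2.
The remainder reaches 0 after 3 divisions, so the expansion has 3 partial quotients, read off in order.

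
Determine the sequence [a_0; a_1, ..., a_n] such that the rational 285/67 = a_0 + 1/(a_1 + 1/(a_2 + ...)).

[4; 3, 1, 16]

Run the Euclidean algorithm on 285 and 67; the successive quotients are the partial quotients a_0, a_1, ... (each step inverts the fractional part left over by the previous one):
  285 = 4*67 + 17, so a_0 = 4.
  67 = 3*17 + 16, so a_1 = 3.
  17 = 1*16 + 1, so a_2 = 1.
  16 = 16*1 + 0, so a_3 = 16.
The remainder reaches 0 after 4 divisions, so the expansion has 4 partial quotients, read off in order.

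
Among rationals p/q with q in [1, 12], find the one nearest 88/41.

Expand x = 88/41 as a continued fraction with the Euclidean algorithm:
  88 = 2*41 + 6, so a_0 = 2.
  41 = 6*6 + 5, so a_1 = 6.
  6 = 1*5 + 1, so a_2 = 1.
  5 = 5*1 + 0, so a_3 = 5.
so x = [2; 6, 1, 5].
Convergents (p_i = a_i*p_{i-1} + p_{i-2}, q_i = a_i*q_{i-1} + q_{i-2} with p_{-2}=0, p_{-1}=1, q_{-2}=1, q_{-1}=0), until the denominator exceeds 12:
  i=0: a_0=2, p_0 = 2*1 + 0 = 2, q_0 = 2*0 + 1 = 1.
  i=1: a_1=6, p_1 = 6*2 + 1 = 13, q_1 = 6*1 + 0 = 6.
  i=2: a_2=1, p_2 = 1*13 + 2 = 15, q_2 = 1*6 + 1 = 7.
  i=3: a_3=5, p_3 = 5*15 + 13 = 88, q_3 = 5*7 + 6 = 41.
q_3 = 41 > 12, so the last convergent with denominator <= 12 is p_2/q_2 = 15/7.
The closest fraction with denominator <= 12 is either p_2/q_2 or the intermediate fraction (k*p_2 + p_1)/(k*q_2 + q_1) with the largest k >= 1 whose denominator stays <= 12; these approach x as k grows, and every other convergent or intermediate fraction in range is farther away.
Largest k: floor((12 - q_1)/q_2) = floor((12 - 6)/7) = 0.
Since k = 0, no intermediate fraction beyond p_2/q_2 has denominator <= 12, so the convergent 15/7 is the closest (its error is |88*7 - 15*41|/(41*7) = 1/287).

15/7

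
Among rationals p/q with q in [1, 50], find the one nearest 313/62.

Expand x = 313/62 as a continued fraction with the Euclidean algorithm:
  313 = 5*62 + 3, so a_0 = 5.
  62 = 20*3 + 2, so a_1 = 20.
  3 = 1*2 + 1, so a_2 = 1.
  2 = 2*1 + 0, so a_3 = 2.
so x = [5; 20, 1, 2].
Convergents (p_i = a_i*p_{i-1} + p_{i-2}, q_i = a_i*q_{i-1} + q_{i-2} with p_{-2}=0, p_{-1}=1, q_{-2}=1, q_{-1}=0), until the denominator exceeds 50:
  i=0: a_0=5, p_0 = 5*1 + 0 = 5, q_0 = 5*0 + 1 = 1.
  i=1: a_1=20, p_1 = 20*5 + 1 = 101, q_1 = 20*1 + 0 = 20.
  i=2: a_2=1, p_2 = 1*101 + 5 = 106, q_2 = 1*20 + 1 = 21.
  i=3: a_3=2, p_3 = 2*106 + 101 = 313, q_3 = 2*21 + 20 = 62.
q_3 = 62 > 50, so the last convergent with denominator <= 50 is p_2/q_2 = 106/21.
The closest fraction with denominator <= 50 is either p_2/q_2 or the intermediate fraction (k*p_2 + p_1)/(k*q_2 + q_1) with the largest k >= 1 whose denominator stays <= 50; these approach x as k grows, and every other convergent or intermediate fraction in range is farther away.
Largest k: floor((50 - q_1)/q_2) = floor((50 - 20)/21) = 1.
That gives (1*106 + 101)/(1*21 + 20) = 207/41.
Compare the errors: |x - 106/21| = |313*21 - 106*62|/(62*21) = 1/1302, and |x - 207/41| = |313*41 - 207*62|/(62*41) = 1/2542.
Cross-multiplying, 1*1302 = 1302 < 2542 = 1*2542, so 1/2542 is smaller: the intermediate fraction 207/41 is closer to x than 106/21.

207/41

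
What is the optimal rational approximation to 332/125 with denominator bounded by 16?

Expand x = 332/125 as a continued fraction with the Euclidean algorithm:
  332 = 2*125 + 82, so a_0 = 2.
  125 = 1*82 + 43, so a_1 = 1.
  82 = 1*43 + 39, so a_2 = 1.
  43 = 1*39 + 4, so a_3 = 1.
  39 = 9*4 + 3, so a_4 = 9.
  4 = 1*3 + 1, so a_5 = 1.
  3 = 3*1 + 0, so a_6 = 3.
so x = [2; 1, 1, 1, 9, 1, 3].
Convergents (p_i = a_i*p_{i-1} + p_{i-2}, q_i = a_i*q_{i-1} + q_{i-2} with p_{-2}=0, p_{-1}=1, q_{-2}=1, q_{-1}=0), until the denominator exceeds 16:
  i=0: a_0=2, p_0 = 2*1 + 0 = 2, q_0 = 2*0 + 1 = 1.
  i=1: a_1=1, p_1 = 1*2 + 1 = 3, q_1 = 1*1 + 0 = 1.
  i=2: a_2=1, p_2 = 1*3 + 2 = 5, q_2 = 1*1 + 1 = 2.
  i=3: a_3=1, p_3 = 1*5 + 3 = 8, q_3 = 1*2 + 1 = 3.
  i=4: a_4=9, p_4 = 9*8 + 5 = 77, q_4 = 9*3 + 2 = 29.
q_4 = 29 > 16, so the last convergent with denominator <= 16 is p_3/q_3 = 8/3.
The closest fraction with denominator <= 16 is either p_3/q_3 or the intermediate fraction (k*p_3 + p_2)/(k*q_3 + q_2) with the largest k >= 1 whose denominator stays <= 16; these approach x as k grows, and every other convergent or intermediate fraction in range is farther away.
Largest k: floor((16 - q_2)/q_3) = floor((16 - 2)/3) = 4.
That gives (4*8 + 5)/(4*3 + 2) = 37/14.
Compare the errors: |x - 8/3| = |332*3 - 8*125|/(125*3) = 4/375, and |x - 37/14| = |332*14 - 37*125|/(125*14) = 23/1750.
Cross-multiplying, 4*1750 = 7000 < 8625 = 23*375, so 4/375 is smaller: the convergent 8/3 is closer to x than 37/14.

8/3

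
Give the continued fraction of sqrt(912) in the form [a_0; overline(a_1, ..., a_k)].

[30; overline(5, 60)]

Write x_i = (sqrt(912) + m_i)/d_i with (m_0, d_0) = (0, 1). a_0 = floor(sqrt(912)) = 30, since 30^2 = 900 <= 912 < 961 = 31^2.
Iterate m_{i+1} = d_i*a_i - m_i, d_{i+1} = (912 - m_{i+1}^2)/d_i, a_{i+1} = floor((a_0 + m_{i+1})/d_{i+1}):
  m_1 = 1*30 - 0 = 30, d_1 = (912 - 30^2)/1 = 12/1 = 12, a_1 = floor((30 + 30)/12) = 5.
  m_2 = 12*5 - 30 = 30, d_2 = (912 - 30^2)/12 = 12/12 = 1, a_2 = floor((30 + 30)/1) = 60.
  m_3 = 1*60 - 30 = 30, d_3 = (912 - 30^2)/1 = 12/1 = 12: (m_3, d_3) = (m_1, d_1) = (30, 12), so from here the quotients repeat a_1, a_2; the period length is 2.
Hence the expansion of sqrt(912) is a_0 = 30 followed by the repeating block 5, 60 (period 2).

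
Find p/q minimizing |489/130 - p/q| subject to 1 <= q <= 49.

79/21

Expand x = 489/130 as a continued fraction with the Euclidean algorithm:
  489 = 3*130 + 99, so a_0 = 3.
  130 = 1*99 + 31, so a_1 = 1.
  99 = 3*31 + 6, so a_2 = 3.
  31 = 5*6 + 1, so a_3 = 5.
  6 = 6*1 + 0, so a_4 = 6.
so x = [3; 1, 3, 5, 6].
Convergents (p_i = a_i*p_{i-1} + p_{i-2}, q_i = a_i*q_{i-1} + q_{i-2} with p_{-2}=0, p_{-1}=1, q_{-2}=1, q_{-1}=0), until the denominator exceeds 49:
  i=0: a_0=3, p_0 = 3*1 + 0 = 3, q_0 = 3*0 + 1 = 1.
  i=1: a_1=1, p_1 = 1*3 + 1 = 4, q_1 = 1*1 + 0 = 1.
  i=2: a_2=3, p_2 = 3*4 + 3 = 15, q_2 = 3*1 + 1 = 4.
  i=3: a_3=5, p_3 = 5*15 + 4 = 79, q_3 = 5*4 + 1 = 21.
  i=4: a_4=6, p_4 = 6*79 + 15 = 489, q_4 = 6*21 + 4 = 130.
q_4 = 130 > 49, so the last convergent with denominator <= 49 is p_3/q_3 = 79/21.
The closest fraction with denominator <= 49 is either p_3/q_3 or the intermediate fraction (k*p_3 + p_2)/(k*q_3 + q_2) with the largest k >= 1 whose denominator stays <= 49; these approach x as k grows, and every other convergent or intermediate fraction in range is farther away.
Largest k: floor((49 - q_2)/q_3) = floor((49 - 4)/21) = 2.
That gives (2*79 + 15)/(2*21 + 4) = 173/46.
Compare the errors: |x - 79/21| = |489*21 - 79*130|/(130*21) = 1/2730, and |x - 173/46| = |489*46 - 173*130|/(130*46) = 4/5980.
Cross-multiplying, 1*5980 = 5980 < 10920 = 4*2730, so 1/2730 is smaller: the convergent 79/21 is closer to x than 173/46.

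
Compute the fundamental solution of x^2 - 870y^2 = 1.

First expand sqrt(870) as a continued fraction. With x_i = (sqrt(870) + m_i)/d_i and (m_0, d_0) = (0, 1): a_0 = floor(sqrt(870)) = 29, since 29^2 = 841 <= 870 < 900 = 30^2.
Iterate m_{i+1} = d_i*a_i - m_i, d_{i+1} = (870 - m_{i+1}^2)/d_i, a_{i+1} = floor((a_0 + m_{i+1})/d_{i+1}):
  m_1 = 1*29 - 0 = 29, d_1 = (870 - 29^2)/1 = 29/1 = 29, a_1 = floor((29 + 29)/29) = 2.
  m_2 = 29*2 - 29 = 29, d_2 = (870 - 29^2)/29 = 29/29 = 1, a_2 = floor((29 + 29)/1) = 58.
  m_3 = 1*58 - 29 = 29, d_3 = (870 - 29^2)/1 = 29/1 = 29: (m_3, d_3) = (m_1, d_1) = (29, 29), so from here the quotients repeat a_1, a_2; the period length is 2.
So sqrt(870) = [29; (2, 58)] with period length k = 2.
k is even, so the fundamental solution of x^2 - 870y^2 = 1 is (p_{k-1}, q_{k-1}) = (p_1, q_1); compute convergents through index 1.
Convergents (p_i = a_i*p_{i-1} + p_{i-2}, q_i = a_i*q_{i-1} + q_{i-2} with p_{-2}=0, p_{-1}=1, q_{-2}=1, q_{-1}=0):
  i=0: a_0=29, p_0 = 29*1 + 0 = 29, q_0 = 29*0 + 1 = 1.
  i=1: a_1=2, p_1 = 2*29 + 1 = 59, q_1 = 2*1 + 0 = 2.
Check: 59^2 - 870*2^2 = 3481 - 3480 = 1, so (x, y) = (59, 2) solves the equation, and by the theorem it is the least positive solution.

(x, y) = (59, 2)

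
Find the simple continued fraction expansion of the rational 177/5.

[35; 2, 2]

Run the Euclidean algorithm on 177 and 5; the successive quotients are the partial quotients a_0, a_1, ... (each step inverts the fractional part left over by the previous one):
  177 = 35*5 + 2, so a_0 = 35.
  5 = 2*2 + 1, so a_1 = 2.
  2 = 2*1 + 0, so a_2 = 2.
The remainder reaches 0 after 3 divisions, so the expansion has 3 partial quotients, read off in order.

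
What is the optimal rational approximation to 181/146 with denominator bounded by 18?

Expand x = 181/146 as a continued fraction with the Euclidean algorithm:
  181 = 1*146 + 35, so a_0 = 1.
  146 = 4*35 + 6, so a_1 = 4.
  35 = 5*6 + 5, so a_2 = 5.
  6 = 1*5 + 1, so a_3 = 1.
  5 = 5*1 + 0, so a_4 = 5.
so x = [1; 4, 5, 1, 5].
Convergents (p_i = a_i*p_{i-1} + p_{i-2}, q_i = a_i*q_{i-1} + q_{i-2} with p_{-2}=0, p_{-1}=1, q_{-2}=1, q_{-1}=0), until the denominator exceeds 18:
  i=0: a_0=1, p_0 = 1*1 + 0 = 1, q_0 = 1*0 + 1 = 1.
  i=1: a_1=4, p_1 = 4*1 + 1 = 5, q_1 = 4*1 + 0 = 4.
  i=2: a_2=5, p_2 = 5*5 + 1 = 26, q_2 = 5*4 + 1 = 21.
q_2 = 21 > 18, so the last convergent with denominator <= 18 is p_1/q_1 = 5/4.
The closest fraction with denominator <= 18 is either p_1/q_1 or the intermediate fraction (k*p_1 + p_0)/(k*q_1 + q_0) with the largest k >= 1 whose denominator stays <= 18; these approach x as k grows, and every other convergent or intermediate fraction in range is farther away.
Largest k: floor((18 - q_0)/q_1) = floor((18 - 1)/4) = 4.
That gives (4*5 + 1)/(4*4 + 1) = 21/17.
Compare the errors: |x - 5/4| = |181*4 - 5*146|/(146*4) = 6/584, and |x - 21/17| = |181*17 - 21*146|/(146*17) = 11/2482.
Cross-multiplying, 11*584 = 6424 < 14892 = 6*2482, so 11/2482 is smaller: the intermediate fraction 21/17 is closer to x than 5/4.

21/17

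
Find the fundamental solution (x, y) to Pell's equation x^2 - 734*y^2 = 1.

First expand sqrt(734) as a continued fraction. With x_i = (sqrt(734) + m_i)/d_i and (m_0, d_0) = (0, 1): a_0 = floor(sqrt(734)) = 27, since 27^2 = 729 <= 734 < 784 = 28^2.
Iterate m_{i+1} = d_i*a_i - m_i, d_{i+1} = (734 - m_{i+1}^2)/d_i, a_{i+1} = floor((a_0 + m_{i+1})/d_{i+1}):
  m_1 = 1*27 - 0 = 27, d_1 = (734 - 27^2)/1 = 5/1 = 5, a_1 = floor((27 + 27)/5) = 10.
  m_2 = 5*10 - 27 = 23, d_2 = (734 - 23^2)/5 = 205/5 = 41, a_2 = floor((27 + 23)/41) = 1.
  m_3 = 41*1 - 23 = 18, d_3 = (734 - 18^2)/41 = 410/41 = 10, a_3 = floor((27 + 18)/10) = 4.
  m_4 = 10*4 - 18 = 22, d_4 = (734 - 22^2)/10 = 250/10 = 25, a_4 = floor((27 + 22)/25) = 1.
  m_5 = 25*1 - 22 = 3, d_5 = (734 - 3^2)/25 = 725/25 = 29, a_5 = floor((27 + 3)/29) = 1.
  m_6 = 29*1 - 3 = 26, d_6 = (734 - 26^2)/29 = 58/29 = 2, a_6 = floor((27 + 26)/2) = 26.
  m_7 = 2*26 - 26 = 26, d_7 = (734 - 26^2)/2 = 58/2 = 29, a_7 = floor((27 + 26)/29) = 1.
  m_8 = 29*1 - 26 = 3, d_8 = (734 - 3^2)/29 = 725/29 = 25, a_8 = floor((27 + 3)/25) = 1.
  m_9 = 25*1 - 3 = 22, d_9 = (734 - 22^2)/25 = 250/25 = 10, a_9 = floor((27 + 22)/10) = 4.
  m_10 = 10*4 - 22 = 18, d_10 = (734 - 18^2)/10 = 410/10 = 41, a_10 = floor((27 + 18)/41) = 1.
  m_11 = 41*1 - 18 = 23, d_11 = (734 - 23^2)/41 = 205/41 = 5, a_11 = floor((27 + 23)/5) = 10.
  m_12 = 5*10 - 23 = 27, d_12 = (734 - 27^2)/5 = 5/5 = 1, a_12 = floor((27 + 27)/1) = 54.
  m_13 = 1*54 - 27 = 27, d_13 = (734 - 27^2)/1 = 5/1 = 5: (m_13, d_13) = (m_1, d_1) = (27, 5), so from here the quotients repeat a_1, ..., a_12; the period length is 12.
So sqrt(734) = [27; (10, 1, 4, 1, 1, 26, 1, 1, 4, 1, 10, 54)] with period length k = 12.
k is even, so the fundamental solution of x^2 - 734y^2 = 1 is (p_{k-1}, q_{k-1}) = (p_11, q_11); compute convergents through index 11.
Convergents (p_i = a_i*p_{i-1} + p_{i-2}, q_i = a_i*q_{i-1} + q_{i-2} with p_{-2}=0, p_{-1}=1, q_{-2}=1, q_{-1}=0):
  i=0: a_0=27, p_0 = 27*1 + 0 = 27, q_0 = 27*0 + 1 = 1.
  i=1: a_1=10, p_1 = 10*27 + 1 = 271, q_1 = 10*1 + 0 = 10.
  i=2: a_2=1, p_2 = 1*271 + 27 = 298, q_2 = 1*10 + 1 = 11.
  i=3: a_3=4, p_3 = 4*298 + 271 = 1463, q_3 = 4*11 + 10 = 54.
  i=4: a_4=1, p_4 = 1*1463 + 298 = 1761, q_4 = 1*54 + 11 = 65.
  i=5: a_5=1, p_5 = 1*1761 + 1463 = 3224, q_5 = 1*65 + 54 = 119.
  i=6: a_6=26, p_6 = 26*3224 + 1761 = 85585, q_6 = 26*119 + 65 = 3159.
  i=7: a_7=1, p_7 = 1*85585 + 3224 = 88809, q_7 = 1*3159 + 119 = 3278.
  i=8: a_8=1, p_8 = 1*88809 + 85585 = 174394, q_8 = 1*3278 + 3159 = 6437.
  i=9: a_9=4, p_9 = 4*174394 + 88809 = 786385, q_9 = 4*6437 + 3278 = 29026.
  i=10: a_10=1, p_10 = 1*786385 + 174394 = 960779, q_10 = 1*29026 + 6437 = 35463.
  i=11: a_11=10, p_11 = 10*960779 + 786385 = 10394175, q_11 = 10*35463 + 29026 = 383656.
Check: 10394175^2 - 734*383656^2 = 108038873930625 - 108038873930624 = 1, so (x, y) = (10394175, 383656) solves the equation, and by the theorem it is the least positive solution.

(x, y) = (10394175, 383656)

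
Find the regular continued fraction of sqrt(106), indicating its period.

[10; (3, 2, 1, 1, 1, 1, 2, 3, 20)]

Write x_i = (sqrt(106) + m_i)/d_i with (m_0, d_0) = (0, 1). a_0 = floor(sqrt(106)) = 10, since 10^2 = 100 <= 106 < 121 = 11^2.
Iterate m_{i+1} = d_i*a_i - m_i, d_{i+1} = (106 - m_{i+1}^2)/d_i, a_{i+1} = floor((a_0 + m_{i+1})/d_{i+1}):
  m_1 = 1*10 - 0 = 10, d_1 = (106 - 10^2)/1 = 6/1 = 6, a_1 = floor((10 + 10)/6) = 3.
  m_2 = 6*3 - 10 = 8, d_2 = (106 - 8^2)/6 = 42/6 = 7, a_2 = floor((10 + 8)/7) = 2.
  m_3 = 7*2 - 8 = 6, d_3 = (106 - 6^2)/7 = 70/7 = 10, a_3 = floor((10 + 6)/10) = 1.
  m_4 = 10*1 - 6 = 4, d_4 = (106 - 4^2)/10 = 90/10 = 9, a_4 = floor((10 + 4)/9) = 1.
  m_5 = 9*1 - 4 = 5, d_5 = (106 - 5^2)/9 = 81/9 = 9, a_5 = floor((10 + 5)/9) = 1.
  m_6 = 9*1 - 5 = 4, d_6 = (106 - 4^2)/9 = 90/9 = 10, a_6 = floor((10 + 4)/10) = 1.
  m_7 = 10*1 - 4 = 6, d_7 = (106 - 6^2)/10 = 70/10 = 7, a_7 = floor((10 + 6)/7) = 2.
  m_8 = 7*2 - 6 = 8, d_8 = (106 - 8^2)/7 = 42/7 = 6, a_8 = floor((10 + 8)/6) = 3.
  m_9 = 6*3 - 8 = 10, d_9 = (106 - 10^2)/6 = 6/6 = 1, a_9 = floor((10 + 10)/1) = 20.
  m_10 = 1*20 - 10 = 10, d_10 = (106 - 10^2)/1 = 6/1 = 6: (m_10, d_10) = (m_1, d_1) = (10, 6), so from here the quotients repeat a_1, ..., a_9; the period length is 9.
Hence the expansion of sqrt(106) is a_0 = 10 followed by the repeating block 3, 2, 1, 1, 1, 1, 2, 3, 20 (period 9).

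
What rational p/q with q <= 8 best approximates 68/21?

13/4

Expand x = 68/21 as a continued fraction with the Euclidean algorithm:
  68 = 3*21 + 5, so a_0 = 3.
  21 = 4*5 + 1, so a_1 = 4.
  5 = 5*1 + 0, so a_2 = 5.
so x = [3; 4, 5].
Convergents (p_i = a_i*p_{i-1} + p_{i-2}, q_i = a_i*q_{i-1} + q_{i-2} with p_{-2}=0, p_{-1}=1, q_{-2}=1, q_{-1}=0), until the denominator exceeds 8:
  i=0: a_0=3, p_0 = 3*1 + 0 = 3, q_0 = 3*0 + 1 = 1.
  i=1: a_1=4, p_1 = 4*3 + 1 = 13, q_1 = 4*1 + 0 = 4.
  i=2: a_2=5, p_2 = 5*13 + 3 = 68, q_2 = 5*4 + 1 = 21.
q_2 = 21 > 8, so the last convergent with denominator <= 8 is p_1/q_1 = 13/4.
The closest fraction with denominator <= 8 is either p_1/q_1 or the intermediate fraction (k*p_1 + p_0)/(k*q_1 + q_0) with the largest k >= 1 whose denominator stays <= 8; these approach x as k grows, and every other convergent or intermediate fraction in range is farther away.
Largest k: floor((8 - q_0)/q_1) = floor((8 - 1)/4) = 1.
That gives (1*13 + 3)/(1*4 + 1) = 16/5.
Compare the errors: |x - 13/4| = |68*4 - 13*21|/(21*4) = 1/84, and |x - 16/5| = |68*5 - 16*21|/(21*5) = 4/105.
Cross-multiplying, 1*105 = 105 < 336 = 4*84, so 1/84 is smaller: the convergent 13/4 is closer to x than 16/5.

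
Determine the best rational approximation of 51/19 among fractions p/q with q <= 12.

27/10

Expand x = 51/19 as a continued fraction with the Euclidean algorithm:
  51 = 2*19 + 13, so a_0 = 2.
  19 = 1*13 + 6, so a_1 = 1.
  13 = 2*6 + 1, so a_2 = 2.
  6 = 6*1 + 0, so a_3 = 6.
so x = [2; 1, 2, 6].
Convergents (p_i = a_i*p_{i-1} + p_{i-2}, q_i = a_i*q_{i-1} + q_{i-2} with p_{-2}=0, p_{-1}=1, q_{-2}=1, q_{-1}=0), until the denominator exceeds 12:
  i=0: a_0=2, p_0 = 2*1 + 0 = 2, q_0 = 2*0 + 1 = 1.
  i=1: a_1=1, p_1 = 1*2 + 1 = 3, q_1 = 1*1 + 0 = 1.
  i=2: a_2=2, p_2 = 2*3 + 2 = 8, q_2 = 2*1 + 1 = 3.
  i=3: a_3=6, p_3 = 6*8 + 3 = 51, q_3 = 6*3 + 1 = 19.
q_3 = 19 > 12, so the last convergent with denominator <= 12 is p_2/q_2 = 8/3.
The closest fraction with denominator <= 12 is either p_2/q_2 or the intermediate fraction (k*p_2 + p_1)/(k*q_2 + q_1) with the largest k >= 1 whose denominator stays <= 12; these approach x as k grows, and every other convergent or intermediate fraction in range is farther away.
Largest k: floor((12 - q_1)/q_2) = floor((12 - 1)/3) = 3.
That gives (3*8 + 3)/(3*3 + 1) = 27/10.
Compare the errors: |x - 8/3| = |51*3 - 8*19|/(19*3) = 1/57, and |x - 27/10| = |51*10 - 27*19|/(19*10) = 3/190.
Cross-multiplying, 3*57 = 171 < 190 = 1*190, so 3/190 is smaller: the intermediate fraction 27/10 is closer to x than 8/3.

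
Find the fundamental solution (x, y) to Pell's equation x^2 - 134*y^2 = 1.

(x, y) = (145925, 12606)

First expand sqrt(134) as a continued fraction. With x_i = (sqrt(134) + m_i)/d_i and (m_0, d_0) = (0, 1): a_0 = floor(sqrt(134)) = 11, since 11^2 = 121 <= 134 < 144 = 12^2.
Iterate m_{i+1} = d_i*a_i - m_i, d_{i+1} = (134 - m_{i+1}^2)/d_i, a_{i+1} = floor((a_0 + m_{i+1})/d_{i+1}):
  m_1 = 1*11 - 0 = 11, d_1 = (134 - 11^2)/1 = 13/1 = 13, a_1 = floor((11 + 11)/13) = 1.
  m_2 = 13*1 - 11 = 2, d_2 = (134 - 2^2)/13 = 130/13 = 10, a_2 = floor((11 + 2)/10) = 1.
  m_3 = 10*1 - 2 = 8, d_3 = (134 - 8^2)/10 = 70/10 = 7, a_3 = floor((11 + 8)/7) = 2.
  m_4 = 7*2 - 8 = 6, d_4 = (134 - 6^2)/7 = 98/7 = 14, a_4 = floor((11 + 6)/14) = 1.
  m_5 = 14*1 - 6 = 8, d_5 = (134 - 8^2)/14 = 70/14 = 5, a_5 = floor((11 + 8)/5) = 3.
  m_6 = 5*3 - 8 = 7, d_6 = (134 - 7^2)/5 = 85/5 = 17, a_6 = floor((11 + 7)/17) = 1.
  m_7 = 17*1 - 7 = 10, d_7 = (134 - 10^2)/17 = 34/17 = 2, a_7 = floor((11 + 10)/2) = 10.
  m_8 = 2*10 - 10 = 10, d_8 = (134 - 10^2)/2 = 34/2 = 17, a_8 = floor((11 + 10)/17) = 1.
  m_9 = 17*1 - 10 = 7, d_9 = (134 - 7^2)/17 = 85/17 = 5, a_9 = floor((11 + 7)/5) = 3.
  m_10 = 5*3 - 7 = 8, d_10 = (134 - 8^2)/5 = 70/5 = 14, a_10 = floor((11 + 8)/14) = 1.
  m_11 = 14*1 - 8 = 6, d_11 = (134 - 6^2)/14 = 98/14 = 7, a_11 = floor((11 + 6)/7) = 2.
  m_12 = 7*2 - 6 = 8, d_12 = (134 - 8^2)/7 = 70/7 = 10, a_12 = floor((11 + 8)/10) = 1.
  m_13 = 10*1 - 8 = 2, d_13 = (134 - 2^2)/10 = 130/10 = 13, a_13 = floor((11 + 2)/13) = 1.
  m_14 = 13*1 - 2 = 11, d_14 = (134 - 11^2)/13 = 13/13 = 1, a_14 = floor((11 + 11)/1) = 22.
  m_15 = 1*22 - 11 = 11, d_15 = (134 - 11^2)/1 = 13/1 = 13: (m_15, d_15) = (m_1, d_1) = (11, 13), so from here the quotients repeat a_1, ..., a_14; the period length is 14.
So sqrt(134) = [11; (1, 1, 2, 1, 3, 1, 10, 1, 3, 1, 2, 1, 1, 22)] with period length k = 14.
k is even, so the fundamental solution of x^2 - 134y^2 = 1 is (p_{k-1}, q_{k-1}) = (p_13, q_13); compute convergents through index 13.
Convergents (p_i = a_i*p_{i-1} + p_{i-2}, q_i = a_i*q_{i-1} + q_{i-2} with p_{-2}=0, p_{-1}=1, q_{-2}=1, q_{-1}=0):
  i=0: a_0=11, p_0 = 11*1 + 0 = 11, q_0 = 11*0 + 1 = 1.
  i=1: a_1=1, p_1 = 1*11 + 1 = 12, q_1 = 1*1 + 0 = 1.
  i=2: a_2=1, p_2 = 1*12 + 11 = 23, q_2 = 1*1 + 1 = 2.
  i=3: a_3=2, p_3 = 2*23 + 12 = 58, q_3 = 2*2 + 1 = 5.
  i=4: a_4=1, p_4 = 1*58 + 23 = 81, q_4 = 1*5 + 2 = 7.
  i=5: a_5=3, p_5 = 3*81 + 58 = 301, q_5 = 3*7 + 5 = 26.
  i=6: a_6=1, p_6 = 1*301 + 81 = 382, q_6 = 1*26 + 7 = 33.
  i=7: a_7=10, p_7 = 10*382 + 301 = 4121, q_7 = 10*33 + 26 = 356.
  i=8: a_8=1, p_8 = 1*4121 + 382 = 4503, q_8 = 1*356 + 33 = 389.
  i=9: a_9=3, p_9 = 3*4503 + 4121 = 17630, q_9 = 3*389 + 356 = 1523.
  i=10: a_10=1, p_10 = 1*17630 + 4503 = 22133, q_10 = 1*1523 + 389 = 1912.
  i=11: a_11=2, p_11 = 2*22133 + 17630 = 61896, q_11 = 2*1912 + 1523 = 5347.
  i=12: a_12=1, p_12 = 1*61896 + 22133 = 84029, q_12 = 1*5347 + 1912 = 7259.
  i=13: a_13=1, p_13 = 1*84029 + 61896 = 145925, q_13 = 1*7259 + 5347 = 12606.
Check: 145925^2 - 134*12606^2 = 21294105625 - 21294105624 = 1, so (x, y) = (145925, 12606) solves the equation, and by the theorem it is the least positive solution.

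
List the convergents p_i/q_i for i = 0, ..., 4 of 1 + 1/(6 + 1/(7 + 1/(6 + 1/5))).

1/1, 7/6, 50/43, 307/264, 1585/1363

Using the convergent recurrence p_i = a_i*p_{i-1} + p_{i-2}, q_i = a_i*q_{i-1} + q_{i-2} with p_{-2}=0, p_{-1}=1, q_{-2}=1, q_{-1}=0:
  i=0: a_0=1, p_0 = 1*1 + 0 = 1, q_0 = 1*0 + 1 = 1.
  i=1: a_1=6, p_1 = 6*1 + 1 = 7, q_1 = 6*1 + 0 = 6.
  i=2: a_2=7, p_2 = 7*7 + 1 = 50, q_2 = 7*6 + 1 = 43.
  i=3: a_3=6, p_3 = 6*50 + 7 = 307, q_3 = 6*43 + 6 = 264.
  i=4: a_4=5, p_4 = 5*307 + 50 = 1585, q_4 = 5*264 + 43 = 1363.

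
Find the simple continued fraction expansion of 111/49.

[2; 3, 1, 3, 3]

Run the Euclidean algorithm on 111 and 49; the successive quotients are the partial quotients a_0, a_1, ... (each step inverts the fractional part left over by the previous one):
  111 = 2*49 + 13, so a_0 = 2.
  49 = 3*13 + 10, so a_1 = 3.
  13 = 1*10 + 3, so a_2 = 1.
  10 = 3*3 + 1, so a_3 = 3.
  3 = 3*1 + 0, so a_4 = 3.
The remainder reaches 0 after 5 divisions, so the expansion has 5 partial quotients, read off in order.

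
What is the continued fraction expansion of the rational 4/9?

[0; 2, 4]

Run the Euclidean algorithm on 4 and 9; the successive quotients are the partial quotients a_0, a_1, ... (each step inverts the fractional part left over by the previous one):
  4 = 0*9 + 4, so a_0 = 0.
  9 = 2*4 + 1, so a_1 = 2.
  4 = 4*1 + 0, so a_2 = 4.
The remainder reaches 0 after 3 divisions, so the expansion has 3 partial quotients, read off in order.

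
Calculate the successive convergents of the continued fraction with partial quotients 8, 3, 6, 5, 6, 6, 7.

Using the convergent recurrence p_i = a_i*p_{i-1} + p_{i-2}, q_i = a_i*q_{i-1} + q_{i-2} with p_{-2}=0, p_{-1}=1, q_{-2}=1, q_{-1}=0:
  i=0: a_0=8, p_0 = 8*1 + 0 = 8, q_0 = 8*0 + 1 = 1.
  i=1: a_1=3, p_1 = 3*8 + 1 = 25, q_1 = 3*1 + 0 = 3.
  i=2: a_2=6, p_2 = 6*25 + 8 = 158, q_2 = 6*3 + 1 = 19.
  i=3: a_3=5, p_3 = 5*158 + 25 = 815, q_3 = 5*19 + 3 = 98.
  i=4: a_4=6, p_4 = 6*815 + 158 = 5048, q_4 = 6*98 + 19 = 607.
  i=5: a_5=6, p_5 = 6*5048 + 815 = 31103, q_5 = 6*607 + 98 = 3740.
  i=6: a_6=7, p_6 = 7*31103 + 5048 = 222769, q_6 = 7*3740 + 607 = 26787.

8/1, 25/3, 158/19, 815/98, 5048/607, 31103/3740, 222769/26787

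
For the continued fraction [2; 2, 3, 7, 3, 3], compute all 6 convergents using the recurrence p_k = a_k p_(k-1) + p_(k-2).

Using the convergent recurrence p_i = a_i*p_{i-1} + p_{i-2}, q_i = a_i*q_{i-1} + q_{i-2} with p_{-2}=0, p_{-1}=1, q_{-2}=1, q_{-1}=0:
  i=0: a_0=2, p_0 = 2*1 + 0 = 2, q_0 = 2*0 + 1 = 1.
  i=1: a_1=2, p_1 = 2*2 + 1 = 5, q_1 = 2*1 + 0 = 2.
  i=2: a_2=3, p_2 = 3*5 + 2 = 17, q_2 = 3*2 + 1 = 7.
  i=3: a_3=7, p_3 = 7*17 + 5 = 124, q_3 = 7*7 + 2 = 51.
  i=4: a_4=3, p_4 = 3*124 + 17 = 389, q_4 = 3*51 + 7 = 160.
  i=5: a_5=3, p_5 = 3*389 + 124 = 1291, q_5 = 3*160 + 51 = 531.

2/1, 5/2, 17/7, 124/51, 389/160, 1291/531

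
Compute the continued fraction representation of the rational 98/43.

Run the Euclidean algorithm on 98 and 43; the successive quotients are the partial quotients a_0, a_1, ... (each step inverts the fractional part left over by the previous one):
  98 = 2*43 + 12, so a_0 = 2.
  43 = 3*12 + 7, so a_1 = 3.
  12 = 1*7 + 5, so a_2 = 1.
  7 = 1*5 + 2, so a_3 = 1.
  5 = 2*2 + 1, so a_4 = 2.
  2 = 2*1 + 0, so a_5 = 2.
The remainder reaches 0 after 6 divisions, so the expansion has 6 partial quotients, read off in order.

[2; 3, 1, 1, 2, 2]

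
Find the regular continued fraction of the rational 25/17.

[1; 2, 8]

Run the Euclidean algorithm on 25 and 17; the successive quotients are the partial quotients a_0, a_1, ... (each step inverts the fractional part left over by the previous one):
  25 = 1*17 + 8, so a_0 = 1.
  17 = 2*8 + 1, so a_1 = 2.
  8 = 8*1 + 0, so a_2 = 8.
The remainder reaches 0 after 3 divisions, so the expansion has 3 partial quotients, read off in order.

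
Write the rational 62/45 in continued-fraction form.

Run the Euclidean algorithm on 62 and 45; the successive quotients are the partial quotients a_0, a_1, ... (each step inverts the fractional part left over by the previous one):
  62 = 1*45 + 17, so a_0 = 1.
  45 = 2*17 + 11, so a_1 = 2.
  17 = 1*11 + 6, so a_2 = 1.
  11 = 1*6 + 5, so a_3 = 1.
  6 = 1*5 + 1, so a_4 = 1.
  5 = 5*1 + 0, so a_5 = 5.
The remainder reaches 0 after 6 divisions, so the expansion has 6 partial quotients, read off in order.

[1; 2, 1, 1, 1, 5]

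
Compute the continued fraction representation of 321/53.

Run the Euclidean algorithm on 321 and 53; the successive quotients are the partial quotients a_0, a_1, ... (each step inverts the fractional part left over by the previous one):
  321 = 6*53 + 3, so a_0 = 6.
  53 = 17*3 + 2, so a_1 = 17.
  3 = 1*2 + 1, so a_2 = 1.
  2 = 2*1 + 0, so a_3 = 2.
The remainder reaches 0 after 4 divisions, so the expansion has 4 partial quotients, read off in order.

[6; 17, 1, 2]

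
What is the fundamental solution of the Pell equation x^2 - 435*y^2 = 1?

(x, y) = (146, 7)

First expand sqrt(435) as a continued fraction. With x_i = (sqrt(435) + m_i)/d_i and (m_0, d_0) = (0, 1): a_0 = floor(sqrt(435)) = 20, since 20^2 = 400 <= 435 < 441 = 21^2.
Iterate m_{i+1} = d_i*a_i - m_i, d_{i+1} = (435 - m_{i+1}^2)/d_i, a_{i+1} = floor((a_0 + m_{i+1})/d_{i+1}):
  m_1 = 1*20 - 0 = 20, d_1 = (435 - 20^2)/1 = 35/1 = 35, a_1 = floor((20 + 20)/35) = 1.
  m_2 = 35*1 - 20 = 15, d_2 = (435 - 15^2)/35 = 210/35 = 6, a_2 = floor((20 + 15)/6) = 5.
  m_3 = 6*5 - 15 = 15, d_3 = (435 - 15^2)/6 = 210/6 = 35, a_3 = floor((20 + 15)/35) = 1.
  m_4 = 35*1 - 15 = 20, d_4 = (435 - 20^2)/35 = 35/35 = 1, a_4 = floor((20 + 20)/1) = 40.
  m_5 = 1*40 - 20 = 20, d_5 = (435 - 20^2)/1 = 35/1 = 35: (m_5, d_5) = (m_1, d_1) = (20, 35), so from here the quotients repeat a_1, ..., a_4; the period length is 4.
So sqrt(435) = [20; (1, 5, 1, 40)] with period length k = 4.
k is even, so the fundamental solution of x^2 - 435y^2 = 1 is (p_{k-1}, q_{k-1}) = (p_3, q_3); compute convergents through index 3.
Convergents (p_i = a_i*p_{i-1} + p_{i-2}, q_i = a_i*q_{i-1} + q_{i-2} with p_{-2}=0, p_{-1}=1, q_{-2}=1, q_{-1}=0):
  i=0: a_0=20, p_0 = 20*1 + 0 = 20, q_0 = 20*0 + 1 = 1.
  i=1: a_1=1, p_1 = 1*20 + 1 = 21, q_1 = 1*1 + 0 = 1.
  i=2: a_2=5, p_2 = 5*21 + 20 = 125, q_2 = 5*1 + 1 = 6.
  i=3: a_3=1, p_3 = 1*125 + 21 = 146, q_3 = 1*6 + 1 = 7.
Check: 146^2 - 435*7^2 = 21316 - 21315 = 1, so (x, y) = (146, 7) solves the equation, and by the theorem it is the least positive solution.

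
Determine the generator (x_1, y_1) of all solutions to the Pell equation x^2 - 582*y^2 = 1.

(x, y) = (193, 8)

First expand sqrt(582) as a continued fraction. With x_i = (sqrt(582) + m_i)/d_i and (m_0, d_0) = (0, 1): a_0 = floor(sqrt(582)) = 24, since 24^2 = 576 <= 582 < 625 = 25^2.
Iterate m_{i+1} = d_i*a_i - m_i, d_{i+1} = (582 - m_{i+1}^2)/d_i, a_{i+1} = floor((a_0 + m_{i+1})/d_{i+1}):
  m_1 = 1*24 - 0 = 24, d_1 = (582 - 24^2)/1 = 6/1 = 6, a_1 = floor((24 + 24)/6) = 8.
  m_2 = 6*8 - 24 = 24, d_2 = (582 - 24^2)/6 = 6/6 = 1, a_2 = floor((24 + 24)/1) = 48.
  m_3 = 1*48 - 24 = 24, d_3 = (582 - 24^2)/1 = 6/1 = 6: (m_3, d_3) = (m_1, d_1) = (24, 6), so from here the quotients repeat a_1, a_2; the period length is 2.
So sqrt(582) = [24; (8, 48)] with period length k = 2.
k is even, so the fundamental solution of x^2 - 582y^2 = 1 is (p_{k-1}, q_{k-1}) = (p_1, q_1); compute convergents through index 1.
Convergents (p_i = a_i*p_{i-1} + p_{i-2}, q_i = a_i*q_{i-1} + q_{i-2} with p_{-2}=0, p_{-1}=1, q_{-2}=1, q_{-1}=0):
  i=0: a_0=24, p_0 = 24*1 + 0 = 24, q_0 = 24*0 + 1 = 1.
  i=1: a_1=8, p_1 = 8*24 + 1 = 193, q_1 = 8*1 + 0 = 8.
Check: 193^2 - 582*8^2 = 37249 - 37248 = 1, so (x, y) = (193, 8) solves the equation, and by the theorem it is the least positive solution.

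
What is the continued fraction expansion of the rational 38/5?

Run the Euclidean algorithm on 38 and 5; the successive quotients are the partial quotients a_0, a_1, ... (each step inverts the fractional part left over by the previous one):
  38 = 7*5 + 3, so a_0 = 7.
  5 = 1*3 + 2, so a_1 = 1.
  3 = 1*2 + 1, so a_2 = 1.
  2 = 2*1 + 0, so a_3 = 2.
The remainder reaches 0 after 4 divisions, so the expansion has 4 partial quotients, read off in order.

[7; 1, 1, 2]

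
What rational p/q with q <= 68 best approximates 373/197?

Expand x = 373/197 as a continued fraction with the Euclidean algorithm:
  373 = 1*197 + 176, so a_0 = 1.
  197 = 1*176 + 21, so a_1 = 1.
  176 = 8*21 + 8, so a_2 = 8.
  21 = 2*8 + 5, so a_3 = 2.
  8 = 1*5 + 3, so a_4 = 1.
  5 = 1*3 + 2, so a_5 = 1.
  3 = 1*2 + 1, so a_6 = 1.
  2 = 2*1 + 0, so a_7 = 2.
so x = [1; 1, 8, 2, 1, 1, 1, 2].
Convergents (p_i = a_i*p_{i-1} + p_{i-2}, q_i = a_i*q_{i-1} + q_{i-2} with p_{-2}=0, p_{-1}=1, q_{-2}=1, q_{-1}=0), until the denominator exceeds 68:
  i=0: a_0=1, p_0 = 1*1 + 0 = 1, q_0 = 1*0 + 1 = 1.
  i=1: a_1=1, p_1 = 1*1 + 1 = 2, q_1 = 1*1 + 0 = 1.
  i=2: a_2=8, p_2 = 8*2 + 1 = 17, q_2 = 8*1 + 1 = 9.
  i=3: a_3=2, p_3 = 2*17 + 2 = 36, q_3 = 2*9 + 1 = 19.
  i=4: a_4=1, p_4 = 1*36 + 17 = 53, q_4 = 1*19 + 9 = 28.
  i=5: a_5=1, p_5 = 1*53 + 36 = 89, q_5 = 1*28 + 19 = 47.
  i=6: a_6=1, p_6 = 1*89 + 53 = 142, q_6 = 1*47 + 28 = 75.
q_6 = 75 > 68, so the last convergent with denominator <= 68 is p_5/q_5 = 89/47.
The closest fraction with denominator <= 68 is either p_5/q_5 or the intermediate fraction (k*p_5 + p_4)/(k*q_5 + q_4) with the largest k >= 1 whose denominator stays <= 68; these approach x as k grows, and every other convergent or intermediate fraction in range is farther away.
Largest k: floor((68 - q_4)/q_5) = floor((68 - 28)/47) = 0.
Since k = 0, no intermediate fraction beyond p_5/q_5 has denominator <= 68, so the convergent 89/47 is the closest (its error is |373*47 - 89*197|/(197*47) = 2/9259).

89/47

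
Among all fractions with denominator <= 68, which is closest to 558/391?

97/68

Expand x = 558/391 as a continued fraction with the Euclidean algorithm:
  558 = 1*391 + 167, so a_0 = 1.
  391 = 2*167 + 57, so a_1 = 2.
  167 = 2*57 + 53, so a_2 = 2.
  57 = 1*53 + 4, so a_3 = 1.
  53 = 13*4 + 1, so a_4 = 13.
  4 = 4*1 + 0, so a_5 = 4.
so x = [1; 2, 2, 1, 13, 4].
Convergents (p_i = a_i*p_{i-1} + p_{i-2}, q_i = a_i*q_{i-1} + q_{i-2} with p_{-2}=0, p_{-1}=1, q_{-2}=1, q_{-1}=0), until the denominator exceeds 68:
  i=0: a_0=1, p_0 = 1*1 + 0 = 1, q_0 = 1*0 + 1 = 1.
  i=1: a_1=2, p_1 = 2*1 + 1 = 3, q_1 = 2*1 + 0 = 2.
  i=2: a_2=2, p_2 = 2*3 + 1 = 7, q_2 = 2*2 + 1 = 5.
  i=3: a_3=1, p_3 = 1*7 + 3 = 10, q_3 = 1*5 + 2 = 7.
  i=4: a_4=13, p_4 = 13*10 + 7 = 137, q_4 = 13*7 + 5 = 96.
q_4 = 96 > 68, so the last convergent with denominator <= 68 is p_3/q_3 = 10/7.
The closest fraction with denominator <= 68 is either p_3/q_3 or the intermediate fraction (k*p_3 + p_2)/(k*q_3 + q_2) with the largest k >= 1 whose denominator stays <= 68; these approach x as k grows, and every other convergent or intermediate fraction in range is farther away.
Largest k: floor((68 - q_2)/q_3) = floor((68 - 5)/7) = 9.
That gives (9*10 + 7)/(9*7 + 5) = 97/68.
Compare the errors: |x - 10/7| = |558*7 - 10*391|/(391*7) = 4/2737, and |x - 97/68| = |558*68 - 97*391|/(391*68) = 17/26588.
Cross-multiplying, 17*2737 = 46529 < 106352 = 4*26588, so 17/26588 is smaller: the intermediate fraction 97/68 is closer to x than 10/7.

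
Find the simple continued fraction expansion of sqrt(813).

Write x_i = (sqrt(813) + m_i)/d_i with (m_0, d_0) = (0, 1). a_0 = floor(sqrt(813)) = 28, since 28^2 = 784 <= 813 < 841 = 29^2.
Iterate m_{i+1} = d_i*a_i - m_i, d_{i+1} = (813 - m_{i+1}^2)/d_i, a_{i+1} = floor((a_0 + m_{i+1})/d_{i+1}):
  m_1 = 1*28 - 0 = 28, d_1 = (813 - 28^2)/1 = 29/1 = 29, a_1 = floor((28 + 28)/29) = 1.
  m_2 = 29*1 - 28 = 1, d_2 = (813 - 1^2)/29 = 812/29 = 28, a_2 = floor((28 + 1)/28) = 1.
  m_3 = 28*1 - 1 = 27, d_3 = (813 - 27^2)/28 = 84/28 = 3, a_3 = floor((28 + 27)/3) = 18.
  m_4 = 3*18 - 27 = 27, d_4 = (813 - 27^2)/3 = 84/3 = 28, a_4 = floor((28 + 27)/28) = 1.
  m_5 = 28*1 - 27 = 1, d_5 = (813 - 1^2)/28 = 812/28 = 29, a_5 = floor((28 + 1)/29) = 1.
  m_6 = 29*1 - 1 = 28, d_6 = (813 - 28^2)/29 = 29/29 = 1, a_6 = floor((28 + 28)/1) = 56.
  m_7 = 1*56 - 28 = 28, d_7 = (813 - 28^2)/1 = 29/1 = 29: (m_7, d_7) = (m_1, d_1) = (28, 29), so from here the quotients repeat a_1, ..., a_6; the period length is 6.
Hence the expansion of sqrt(813) is a_0 = 28 followed by the repeating block 1, 1, 18, 1, 1, 56 (period 6).

[28; (1, 1, 18, 1, 1, 56)]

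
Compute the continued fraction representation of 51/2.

Run the Euclidean algorithm on 51 and 2; the successive quotients are the partial quotients a_0, a_1, ... (each step inverts the fractional part left over by the previous one):
  51 = 25*2 + 1, so a_0 = 25.
  2 = 2*1 + 0, so a_1 = 2.
The remainder reaches 0 after 2 divisions, so the expansion has 2 partial quotients, read off in order.

[25; 2]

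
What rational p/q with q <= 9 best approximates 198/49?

4/1

Expand x = 198/49 as a continued fraction with the Euclidean algorithm:
  198 = 4*49 + 2, so a_0 = 4.
  49 = 24*2 + 1, so a_1 = 24.
  2 = 2*1 + 0, so a_2 = 2.
so x = [4; 24, 2].
Convergents (p_i = a_i*p_{i-1} + p_{i-2}, q_i = a_i*q_{i-1} + q_{i-2} with p_{-2}=0, p_{-1}=1, q_{-2}=1, q_{-1}=0), until the denominator exceeds 9:
  i=0: a_0=4, p_0 = 4*1 + 0 = 4, q_0 = 4*0 + 1 = 1.
  i=1: a_1=24, p_1 = 24*4 + 1 = 97, q_1 = 24*1 + 0 = 24.
q_1 = 24 > 9, so the last convergent with denominator <= 9 is p_0/q_0 = 4/1.
The closest fraction with denominator <= 9 is either p_0/q_0 or the intermediate fraction (k*p_0 + p_{-1})/(k*q_0 + q_{-1}) with the largest k >= 1 whose denominator stays <= 9; these approach x as k grows, and every other convergent or intermediate fraction in range is farther away.
Largest k: floor((9 - q_{-1})/q_0) = floor((9 - 0)/1) = 9 (using the seeds p_{-1} = 1, q_{-1} = 0).
That gives (9*4 + 1)/(9*1 + 0) = 37/9.
Compare the errors: |x - 4/1| = |198*1 - 4*49|/(49*1) = 2/49, and |x - 37/9| = |198*9 - 37*49|/(49*9) = 31/441.
Cross-multiplying, 2*441 = 882 < 1519 = 31*49, so 2/49 is smaller: the convergent 4/1 is closer to x than 37/9.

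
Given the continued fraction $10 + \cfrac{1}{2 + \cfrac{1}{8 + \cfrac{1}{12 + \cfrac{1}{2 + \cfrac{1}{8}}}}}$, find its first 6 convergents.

Using the convergent recurrence p_i = a_i*p_{i-1} + p_{i-2}, q_i = a_i*q_{i-1} + q_{i-2} with p_{-2}=0, p_{-1}=1, q_{-2}=1, q_{-1}=0:
  i=0: a_0=10, p_0 = 10*1 + 0 = 10, q_0 = 10*0 + 1 = 1.
  i=1: a_1=2, p_1 = 2*10 + 1 = 21, q_1 = 2*1 + 0 = 2.
  i=2: a_2=8, p_2 = 8*21 + 10 = 178, q_2 = 8*2 + 1 = 17.
  i=3: a_3=12, p_3 = 12*178 + 21 = 2157, q_3 = 12*17 + 2 = 206.
  i=4: a_4=2, p_4 = 2*2157 + 178 = 4492, q_4 = 2*206 + 17 = 429.
  i=5: a_5=8, p_5 = 8*4492 + 2157 = 38093, q_5 = 8*429 + 206 = 3638.

10/1, 21/2, 178/17, 2157/206, 4492/429, 38093/3638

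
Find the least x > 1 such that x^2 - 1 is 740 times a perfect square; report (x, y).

(x, y) = (9249, 340)

First expand sqrt(740) as a continued fraction. With x_i = (sqrt(740) + m_i)/d_i and (m_0, d_0) = (0, 1): a_0 = floor(sqrt(740)) = 27, since 27^2 = 729 <= 740 < 784 = 28^2.
Iterate m_{i+1} = d_i*a_i - m_i, d_{i+1} = (740 - m_{i+1}^2)/d_i, a_{i+1} = floor((a_0 + m_{i+1})/d_{i+1}):
  m_1 = 1*27 - 0 = 27, d_1 = (740 - 27^2)/1 = 11/1 = 11, a_1 = floor((27 + 27)/11) = 4.
  m_2 = 11*4 - 27 = 17, d_2 = (740 - 17^2)/11 = 451/11 = 41, a_2 = floor((27 + 17)/41) = 1.
  m_3 = 41*1 - 17 = 24, d_3 = (740 - 24^2)/41 = 164/41 = 4, a_3 = floor((27 + 24)/4) = 12.
  m_4 = 4*12 - 24 = 24, d_4 = (740 - 24^2)/4 = 164/4 = 41, a_4 = floor((27 + 24)/41) = 1.
  m_5 = 41*1 - 24 = 17, d_5 = (740 - 17^2)/41 = 451/41 = 11, a_5 = floor((27 + 17)/11) = 4.
  m_6 = 11*4 - 17 = 27, d_6 = (740 - 27^2)/11 = 11/11 = 1, a_6 = floor((27 + 27)/1) = 54.
  m_7 = 1*54 - 27 = 27, d_7 = (740 - 27^2)/1 = 11/1 = 11: (m_7, d_7) = (m_1, d_1) = (27, 11), so from here the quotients repeat a_1, ..., a_6; the period length is 6.
So sqrt(740) = [27; (4, 1, 12, 1, 4, 54)] with period length k = 6.
k is even, so the fundamental solution of x^2 - 740y^2 = 1 is (p_{k-1}, q_{k-1}) = (p_5, q_5); compute convergents through index 5.
Convergents (p_i = a_i*p_{i-1} + p_{i-2}, q_i = a_i*q_{i-1} + q_{i-2} with p_{-2}=0, p_{-1}=1, q_{-2}=1, q_{-1}=0):
  i=0: a_0=27, p_0 = 27*1 + 0 = 27, q_0 = 27*0 + 1 = 1.
  i=1: a_1=4, p_1 = 4*27 + 1 = 109, q_1 = 4*1 + 0 = 4.
  i=2: a_2=1, p_2 = 1*109 + 27 = 136, q_2 = 1*4 + 1 = 5.
  i=3: a_3=12, p_3 = 12*136 + 109 = 1741, q_3 = 12*5 + 4 = 64.
  i=4: a_4=1, p_4 = 1*1741 + 136 = 1877, q_4 = 1*64 + 5 = 69.
  i=5: a_5=4, p_5 = 4*1877 + 1741 = 9249, q_5 = 4*69 + 64 = 340.
Check: 9249^2 - 740*340^2 = 85544001 - 85544000 = 1, so (x, y) = (9249, 340) solves the equation, and by the theorem it is the least positive solution.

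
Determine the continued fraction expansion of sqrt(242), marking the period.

Write x_i = (sqrt(242) + m_i)/d_i with (m_0, d_0) = (0, 1). a_0 = floor(sqrt(242)) = 15, since 15^2 = 225 <= 242 < 256 = 16^2.
Iterate m_{i+1} = d_i*a_i - m_i, d_{i+1} = (242 - m_{i+1}^2)/d_i, a_{i+1} = floor((a_0 + m_{i+1})/d_{i+1}):
  m_1 = 1*15 - 0 = 15, d_1 = (242 - 15^2)/1 = 17/1 = 17, a_1 = floor((15 + 15)/17) = 1.
  m_2 = 17*1 - 15 = 2, d_2 = (242 - 2^2)/17 = 238/17 = 14, a_2 = floor((15 + 2)/14) = 1.
  m_3 = 14*1 - 2 = 12, d_3 = (242 - 12^2)/14 = 98/14 = 7, a_3 = floor((15 + 12)/7) = 3.
  m_4 = 7*3 - 12 = 9, d_4 = (242 - 9^2)/7 = 161/7 = 23, a_4 = floor((15 + 9)/23) = 1.
  m_5 = 23*1 - 9 = 14, d_5 = (242 - 14^2)/23 = 46/23 = 2, a_5 = floor((15 + 14)/2) = 14.
  m_6 = 2*14 - 14 = 14, d_6 = (242 - 14^2)/2 = 46/2 = 23, a_6 = floor((15 + 14)/23) = 1.
  m_7 = 23*1 - 14 = 9, d_7 = (242 - 9^2)/23 = 161/23 = 7, a_7 = floor((15 + 9)/7) = 3.
  m_8 = 7*3 - 9 = 12, d_8 = (242 - 12^2)/7 = 98/7 = 14, a_8 = floor((15 + 12)/14) = 1.
  m_9 = 14*1 - 12 = 2, d_9 = (242 - 2^2)/14 = 238/14 = 17, a_9 = floor((15 + 2)/17) = 1.
  m_10 = 17*1 - 2 = 15, d_10 = (242 - 15^2)/17 = 17/17 = 1, a_10 = floor((15 + 15)/1) = 30.
  m_11 = 1*30 - 15 = 15, d_11 = (242 - 15^2)/1 = 17/1 = 17: (m_11, d_11) = (m_1, d_1) = (15, 17), so from here the quotients repeat a_1, ..., a_10; the period length is 10.
Hence the expansion of sqrt(242) is a_0 = 15 followed by the repeating block 1, 1, 3, 1, 14, 1, 3, 1, 1, 30 (period 10).

[15; (1, 1, 3, 1, 14, 1, 3, 1, 1, 30)]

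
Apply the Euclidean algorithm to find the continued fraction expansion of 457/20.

[22; 1, 5, 1, 2]

Run the Euclidean algorithm on 457 and 20; the successive quotients are the partial quotients a_0, a_1, ... (each step inverts the fractional part left over by the previous one):
  457 = 22*20 + 17, so a_0 = 22.
  20 = 1*17 + 3, so a_1 = 1.
  17 = 5*3 + 2, so a_2 = 5.
  3 = 1*2 + 1, so a_3 = 1.
  2 = 2*1 + 0, so a_4 = 2.
The remainder reaches 0 after 5 divisions, so the expansion has 5 partial quotients, read off in order.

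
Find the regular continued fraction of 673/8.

Run the Euclidean algorithm on 673 and 8; the successive quotients are the partial quotients a_0, a_1, ... (each step inverts the fractional part left over by the previous one):
  673 = 84*8 + 1, so a_0 = 84.
  8 = 8*1 + 0, so a_1 = 8.
The remainder reaches 0 after 2 divisions, so the expansion has 2 partial quotients, read off in order.

[84; 8]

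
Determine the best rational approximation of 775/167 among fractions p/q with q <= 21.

Expand x = 775/167 as a continued fraction with the Euclidean algorithm:
  775 = 4*167 + 107, so a_0 = 4.
  167 = 1*107 + 60, so a_1 = 1.
  107 = 1*60 + 47, so a_2 = 1.
  60 = 1*47 + 13, so a_3 = 1.
  47 = 3*13 + 8, so a_4 = 3.
  13 = 1*8 + 5, so a_5 = 1.
  8 = 1*5 + 3, so a_6 = 1.
  5 = 1*3 + 2, so a_7 = 1.
  3 = 1*2 + 1, so a_8 = 1.
  2 = 2*1 + 0, so a_9 = 2.
so x = [4; 1, 1, 1, 3, 1, 1, 1, 1, 2].
Convergents (p_i = a_i*p_{i-1} + p_{i-2}, q_i = a_i*q_{i-1} + q_{i-2} with p_{-2}=0, p_{-1}=1, q_{-2}=1, q_{-1}=0), until the denominator exceeds 21:
  i=0: a_0=4, p_0 = 4*1 + 0 = 4, q_0 = 4*0 + 1 = 1.
  i=1: a_1=1, p_1 = 1*4 + 1 = 5, q_1 = 1*1 + 0 = 1.
  i=2: a_2=1, p_2 = 1*5 + 4 = 9, q_2 = 1*1 + 1 = 2.
  i=3: a_3=1, p_3 = 1*9 + 5 = 14, q_3 = 1*2 + 1 = 3.
  i=4: a_4=3, p_4 = 3*14 + 9 = 51, q_4 = 3*3 + 2 = 11.
  i=5: a_5=1, p_5 = 1*51 + 14 = 65, q_5 = 1*11 + 3 = 14.
  i=6: a_6=1, p_6 = 1*65 + 51 = 116, q_6 = 1*14 + 11 = 25.
q_6 = 25 > 21, so the last convergent with denominator <= 21 is p_5/q_5 = 65/14.
The closest fraction with denominator <= 21 is either p_5/q_5 or the intermediate fraction (k*p_5 + p_4)/(k*q_5 + q_4) with the largest k >= 1 whose denominator stays <= 21; these approach x as k grows, and every other convergent or intermediate fraction in range is farther away.
Largest k: floor((21 - q_4)/q_5) = floor((21 - 11)/14) = 0.
Since k = 0, no intermediate fraction beyond p_5/q_5 has denominator <= 21, so the convergent 65/14 is the closest (its error is |775*14 - 65*167|/(167*14) = 5/2338).

65/14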